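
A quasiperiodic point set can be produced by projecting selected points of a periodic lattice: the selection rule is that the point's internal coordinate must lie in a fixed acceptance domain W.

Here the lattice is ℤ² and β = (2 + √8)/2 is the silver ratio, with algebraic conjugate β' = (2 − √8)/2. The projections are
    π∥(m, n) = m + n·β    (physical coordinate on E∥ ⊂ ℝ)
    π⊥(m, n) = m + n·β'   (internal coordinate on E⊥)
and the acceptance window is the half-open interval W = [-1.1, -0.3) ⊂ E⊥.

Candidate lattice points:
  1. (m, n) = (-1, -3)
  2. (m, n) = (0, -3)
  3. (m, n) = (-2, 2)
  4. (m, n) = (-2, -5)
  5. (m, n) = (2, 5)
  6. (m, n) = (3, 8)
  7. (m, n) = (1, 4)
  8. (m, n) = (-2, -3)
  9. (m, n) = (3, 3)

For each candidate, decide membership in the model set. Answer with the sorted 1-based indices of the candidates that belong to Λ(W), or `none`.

6, 7, 8

β' = (2−√8)/2 ≈ -0.41421.
[1] lift (-1,-3): star map gives 0.24264; window check -1.1 ≤ 0.24264 < -0.3 is false → out
[2] lift (0,-3): star map gives 1.24264; window check -1.1 ≤ 1.24264 < -0.3 is false → out
[3] lift (-2,2): star map gives -2.82843; window check -1.1 ≤ -2.82843 < -0.3 is false → out
[4] lift (-2,-5): star map gives 0.07107; window check -1.1 ≤ 0.07107 < -0.3 is false → out
[5] lift (2,5): star map gives -0.07107; window check -1.1 ≤ -0.07107 < -0.3 is false → out
[6] lift (3,8): star map gives -0.31371; window check -1.1 ≤ -0.31371 < -0.3 is true → IN Λ
[7] lift (1,4): star map gives -0.65685; window check -1.1 ≤ -0.65685 < -0.3 is true → IN Λ
[8] lift (-2,-3): star map gives -0.75736; window check -1.1 ≤ -0.75736 < -0.3 is true → IN Λ
[9] lift (3,3): star map gives 1.75736; window check -1.1 ≤ 1.75736 < -0.3 is false → out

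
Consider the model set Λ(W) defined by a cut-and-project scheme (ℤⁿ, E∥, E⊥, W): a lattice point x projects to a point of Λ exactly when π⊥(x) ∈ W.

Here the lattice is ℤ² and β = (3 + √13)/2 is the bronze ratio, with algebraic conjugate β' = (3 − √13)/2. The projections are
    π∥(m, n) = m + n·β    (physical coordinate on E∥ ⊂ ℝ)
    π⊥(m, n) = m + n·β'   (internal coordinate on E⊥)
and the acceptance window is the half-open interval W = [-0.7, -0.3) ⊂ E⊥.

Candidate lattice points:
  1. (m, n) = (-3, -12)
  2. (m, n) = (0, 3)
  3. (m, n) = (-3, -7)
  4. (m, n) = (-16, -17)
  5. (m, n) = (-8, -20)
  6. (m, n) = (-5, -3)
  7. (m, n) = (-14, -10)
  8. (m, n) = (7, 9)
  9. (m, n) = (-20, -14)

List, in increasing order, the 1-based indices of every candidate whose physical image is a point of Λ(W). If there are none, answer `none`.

none

β' = (3−√13)/2 ≈ -0.30278.
#1 (-3,-12): internal coord -3 + (-12)·β' = +0.63331; +0.63331 ∉ [-0.7, -0.3) → out
#2 (0,3): internal coord 0 + (3)·β' = -0.90833; -0.90833 ∉ [-0.7, -0.3) → out
#3 (-3,-7): internal coord -3 + (-7)·β' = -0.88057; -0.88057 ∉ [-0.7, -0.3) → out
#4 (-16,-17): internal coord -16 + (-17)·β' = -10.85281; -10.85281 ∉ [-0.7, -0.3) → out
#5 (-8,-20): internal coord -8 + (-20)·β' = -1.94449; -1.94449 ∉ [-0.7, -0.3) → out
#6 (-5,-3): internal coord -5 + (-3)·β' = -4.09167; -4.09167 ∉ [-0.7, -0.3) → out
#7 (-14,-10): internal coord -14 + (-10)·β' = -10.97224; -10.97224 ∉ [-0.7, -0.3) → out
#8 (7,9): internal coord 7 + (9)·β' = +4.27502; +4.27502 ∉ [-0.7, -0.3) → out
#9 (-20,-14): internal coord -20 + (-14)·β' = -15.76114; -15.76114 ∉ [-0.7, -0.3) → out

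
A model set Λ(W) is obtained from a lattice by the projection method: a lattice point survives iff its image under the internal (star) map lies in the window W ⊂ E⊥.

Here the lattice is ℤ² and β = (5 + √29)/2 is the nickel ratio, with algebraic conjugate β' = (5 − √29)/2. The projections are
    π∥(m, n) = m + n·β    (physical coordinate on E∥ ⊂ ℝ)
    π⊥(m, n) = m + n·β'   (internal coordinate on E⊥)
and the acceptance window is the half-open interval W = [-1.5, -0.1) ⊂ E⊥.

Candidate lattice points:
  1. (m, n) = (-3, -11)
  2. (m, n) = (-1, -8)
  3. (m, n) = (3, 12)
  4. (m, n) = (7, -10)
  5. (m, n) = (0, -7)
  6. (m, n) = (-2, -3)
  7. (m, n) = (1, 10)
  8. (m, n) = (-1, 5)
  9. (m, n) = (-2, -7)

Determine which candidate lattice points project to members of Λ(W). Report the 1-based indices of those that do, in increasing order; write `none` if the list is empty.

1, 6, 7, 9

Numerically β ≈ 5.192582 and β' = −1/β ≈ -0.192582.
candidate 1: (m,n)=(-3,-11) → π∥ = -3-11·β ≈ -60.118406, π⊥ = -3-11·β' ≈ -0.881594 ∈ [-1.5, -0.1) ⇒ IN Λ
candidate 2: (m,n)=(-1,-8) → π∥ = -1-8·β ≈ -42.540659, π⊥ = -1-8·β' ≈ 0.540659 ∉ [-1.5, -0.1) ⇒ out
candidate 3: (m,n)=(3,12) → π∥ = 3+12·β ≈ 65.310989, π⊥ = 3+12·β' ≈ 0.689011 ∉ [-1.5, -0.1) ⇒ out
candidate 4: (m,n)=(7,-10) → π∥ = 7-10·β ≈ -44.925824, π⊥ = 7-10·β' ≈ 8.925824 ∉ [-1.5, -0.1) ⇒ out
candidate 5: (m,n)=(0,-7) → π∥ = 0-7·β ≈ -36.348077, π⊥ = 0-7·β' ≈ 1.348077 ∉ [-1.5, -0.1) ⇒ out
candidate 6: (m,n)=(-2,-3) → π∥ = -2-3·β ≈ -17.577747, π⊥ = -2-3·β' ≈ -1.422253 ∈ [-1.5, -0.1) ⇒ IN Λ
candidate 7: (m,n)=(1,10) → π∥ = 1+10·β ≈ 52.925824, π⊥ = 1+10·β' ≈ -0.925824 ∈ [-1.5, -0.1) ⇒ IN Λ
candidate 8: (m,n)=(-1,5) → π∥ = -1+5·β ≈ 24.962912, π⊥ = -1+5·β' ≈ -1.962912 ∉ [-1.5, -0.1) ⇒ out
candidate 9: (m,n)=(-2,-7) → π∥ = -2-7·β ≈ -38.348077, π⊥ = -2-7·β' ≈ -0.651923 ∈ [-1.5, -0.1) ⇒ IN Λ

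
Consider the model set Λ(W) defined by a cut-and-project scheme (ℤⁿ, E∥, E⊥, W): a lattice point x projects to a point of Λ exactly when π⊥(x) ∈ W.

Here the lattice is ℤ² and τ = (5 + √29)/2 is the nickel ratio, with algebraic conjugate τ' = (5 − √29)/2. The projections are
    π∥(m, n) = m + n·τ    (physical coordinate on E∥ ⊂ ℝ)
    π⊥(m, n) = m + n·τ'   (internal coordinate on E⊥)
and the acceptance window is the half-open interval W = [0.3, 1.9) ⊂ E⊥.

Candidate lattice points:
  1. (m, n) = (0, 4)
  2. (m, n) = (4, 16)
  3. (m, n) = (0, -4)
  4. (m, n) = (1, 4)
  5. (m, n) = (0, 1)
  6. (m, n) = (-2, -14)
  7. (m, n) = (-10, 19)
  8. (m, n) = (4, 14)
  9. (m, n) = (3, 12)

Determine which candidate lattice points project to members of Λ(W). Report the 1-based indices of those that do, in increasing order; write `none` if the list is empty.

2, 3, 6, 8, 9

Compute τ' = (5−√29)/2 = -0.19258, so π⊥(m,n) = m -0.19258·n.
[1] lift (0,4): star map gives -0.77033; window check 0.3 ≤ -0.77033 < 1.9 is false → out
[2] lift (4,16): star map gives 0.91868; window check 0.3 ≤ 0.91868 < 1.9 is true → IN Λ
[3] lift (0,-4): star map gives 0.77033; window check 0.3 ≤ 0.77033 < 1.9 is true → IN Λ
[4] lift (1,4): star map gives 0.22967; window check 0.3 ≤ 0.22967 < 1.9 is false → out
[5] lift (0,1): star map gives -0.19258; window check 0.3 ≤ -0.19258 < 1.9 is false → out
[6] lift (-2,-14): star map gives 0.69615; window check 0.3 ≤ 0.69615 < 1.9 is true → IN Λ
[7] lift (-10,19): star map gives -13.65907; window check 0.3 ≤ -13.65907 < 1.9 is false → out
[8] lift (4,14): star map gives 1.30385; window check 0.3 ≤ 1.30385 < 1.9 is true → IN Λ
[9] lift (3,12): star map gives 0.68901; window check 0.3 ≤ 0.68901 < 1.9 is true → IN Λ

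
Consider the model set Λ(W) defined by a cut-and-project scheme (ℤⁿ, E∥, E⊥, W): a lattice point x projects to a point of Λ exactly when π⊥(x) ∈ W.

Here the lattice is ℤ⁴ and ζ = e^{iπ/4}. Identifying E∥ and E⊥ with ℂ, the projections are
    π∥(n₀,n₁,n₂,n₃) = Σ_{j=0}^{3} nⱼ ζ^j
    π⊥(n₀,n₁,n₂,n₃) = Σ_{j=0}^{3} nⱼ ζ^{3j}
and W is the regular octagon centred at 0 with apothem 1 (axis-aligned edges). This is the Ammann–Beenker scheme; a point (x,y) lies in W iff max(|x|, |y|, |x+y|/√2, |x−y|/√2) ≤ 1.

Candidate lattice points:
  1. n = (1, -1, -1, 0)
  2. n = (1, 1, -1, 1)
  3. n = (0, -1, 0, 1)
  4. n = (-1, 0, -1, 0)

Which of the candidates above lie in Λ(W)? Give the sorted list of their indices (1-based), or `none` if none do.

none

Internal map: ζ^{3j} for j=0..3 gives (1,0), (−√2/2,√2/2), (0,−1), (√2/2,√2/2).
candidate 1: n = (1, -1, -1, 0) → π⊥ ≈ (+1.707107, +0.292893); max(|x|,|y|,|x±y|/√2) = 1.707107 > 1 ⇒ ∉ W
candidate 2: n = (1, 1, -1, 1) → π⊥ ≈ (+1.000000, +2.414214); max(|x|,|y|,|x±y|/√2) = 2.414214 > 1 ⇒ ∉ W
candidate 3: n = (0, -1, 0, 1) → π⊥ ≈ (+1.414214, +0.000000); max(|x|,|y|,|x±y|/√2) = 1.414214 > 1 ⇒ ∉ W
candidate 4: n = (-1, 0, -1, 0) → π⊥ ≈ (-1.000000, +1.000000); max(|x|,|y|,|x±y|/√2) = 1.414214 > 1 ⇒ ∉ W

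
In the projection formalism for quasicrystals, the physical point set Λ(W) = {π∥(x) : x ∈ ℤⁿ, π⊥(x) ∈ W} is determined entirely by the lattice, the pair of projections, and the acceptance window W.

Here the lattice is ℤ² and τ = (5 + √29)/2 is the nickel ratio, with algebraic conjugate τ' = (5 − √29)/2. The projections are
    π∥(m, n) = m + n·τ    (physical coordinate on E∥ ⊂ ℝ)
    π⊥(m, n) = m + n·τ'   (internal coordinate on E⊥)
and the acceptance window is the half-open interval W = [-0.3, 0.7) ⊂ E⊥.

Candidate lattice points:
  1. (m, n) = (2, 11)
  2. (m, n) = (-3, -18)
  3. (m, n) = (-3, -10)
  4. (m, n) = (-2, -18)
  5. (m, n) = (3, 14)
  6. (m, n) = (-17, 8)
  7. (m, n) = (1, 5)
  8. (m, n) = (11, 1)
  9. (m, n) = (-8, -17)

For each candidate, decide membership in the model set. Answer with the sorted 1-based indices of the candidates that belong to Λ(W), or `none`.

Compute τ' = (5−√29)/2 = -0.192582, so π⊥(m,n) = m -0.192582·n.
#1 (2,11): internal coord 2 + (11)·τ' = -0.118406; -0.118406 ∈ [-0.3, 0.7) → IN Λ
#2 (-3,-18): internal coord -3 + (-18)·τ' = +0.466483; +0.466483 ∈ [-0.3, 0.7) → IN Λ
#3 (-3,-10): internal coord -3 + (-10)·τ' = -1.074176; -1.074176 ∉ [-0.3, 0.7) → out
#4 (-2,-18): internal coord -2 + (-18)·τ' = +1.466483; +1.466483 ∉ [-0.3, 0.7) → out
#5 (3,14): internal coord 3 + (14)·τ' = +0.303846; +0.303846 ∈ [-0.3, 0.7) → IN Λ
#6 (-17,8): internal coord -17 + (8)·τ' = -18.540659; -18.540659 ∉ [-0.3, 0.7) → out
#7 (1,5): internal coord 1 + (5)·τ' = +0.037088; +0.037088 ∈ [-0.3, 0.7) → IN Λ
#8 (11,1): internal coord 11 + (1)·τ' = +10.807418; +10.807418 ∉ [-0.3, 0.7) → out
#9 (-8,-17): internal coord -8 + (-17)·τ' = -4.726099; -4.726099 ∉ [-0.3, 0.7) → out

1, 2, 5, 7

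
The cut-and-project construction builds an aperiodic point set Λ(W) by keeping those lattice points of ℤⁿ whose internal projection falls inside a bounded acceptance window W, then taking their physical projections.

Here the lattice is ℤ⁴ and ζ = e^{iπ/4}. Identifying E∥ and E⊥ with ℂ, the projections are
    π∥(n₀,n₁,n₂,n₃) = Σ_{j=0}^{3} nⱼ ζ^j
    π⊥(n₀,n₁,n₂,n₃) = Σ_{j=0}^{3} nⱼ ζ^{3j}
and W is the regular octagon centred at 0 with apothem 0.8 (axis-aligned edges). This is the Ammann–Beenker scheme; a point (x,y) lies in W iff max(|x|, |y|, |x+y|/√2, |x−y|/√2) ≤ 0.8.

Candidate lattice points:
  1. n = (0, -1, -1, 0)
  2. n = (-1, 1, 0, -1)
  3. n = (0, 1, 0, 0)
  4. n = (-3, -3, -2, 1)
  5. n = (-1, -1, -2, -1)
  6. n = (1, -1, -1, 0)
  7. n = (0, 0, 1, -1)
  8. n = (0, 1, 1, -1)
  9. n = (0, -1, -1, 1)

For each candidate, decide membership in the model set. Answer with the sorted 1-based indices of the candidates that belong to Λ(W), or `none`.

π⊥(n) = n₀ + n₁ζ³ + n₂ζ⁶ + n₃ζ⁹ where ζ = e^{iπ/4}.
#1 (0, -1, -1, 0): internal (0.707107, 0.292893); octagon support 0.707107 vs apothem 0.8 → ∈ W
#2 (-1, 1, 0, -1): internal (-2.414214, 0.000000); octagon support 2.414214 vs apothem 0.8 → ∉ W
#3 (0, 1, 0, 0): internal (-0.707107, 0.707107); octagon support 1.000000 vs apothem 0.8 → ∉ W
#4 (-3, -3, -2, 1): internal (-0.171573, 0.585786); octagon support 0.585786 vs apothem 0.8 → ∈ W
#5 (-1, -1, -2, -1): internal (-1.000000, 0.585786); octagon support 1.121320 vs apothem 0.8 → ∉ W
#6 (1, -1, -1, 0): internal (1.707107, 0.292893); octagon support 1.707107 vs apothem 0.8 → ∉ W
#7 (0, 0, 1, -1): internal (-0.707107, -1.707107); octagon support 1.707107 vs apothem 0.8 → ∉ W
#8 (0, 1, 1, -1): internal (-1.414214, -1.000000); octagon support 1.707107 vs apothem 0.8 → ∉ W
#9 (0, -1, -1, 1): internal (1.414214, 1.000000); octagon support 1.707107 vs apothem 0.8 → ∉ W

1, 4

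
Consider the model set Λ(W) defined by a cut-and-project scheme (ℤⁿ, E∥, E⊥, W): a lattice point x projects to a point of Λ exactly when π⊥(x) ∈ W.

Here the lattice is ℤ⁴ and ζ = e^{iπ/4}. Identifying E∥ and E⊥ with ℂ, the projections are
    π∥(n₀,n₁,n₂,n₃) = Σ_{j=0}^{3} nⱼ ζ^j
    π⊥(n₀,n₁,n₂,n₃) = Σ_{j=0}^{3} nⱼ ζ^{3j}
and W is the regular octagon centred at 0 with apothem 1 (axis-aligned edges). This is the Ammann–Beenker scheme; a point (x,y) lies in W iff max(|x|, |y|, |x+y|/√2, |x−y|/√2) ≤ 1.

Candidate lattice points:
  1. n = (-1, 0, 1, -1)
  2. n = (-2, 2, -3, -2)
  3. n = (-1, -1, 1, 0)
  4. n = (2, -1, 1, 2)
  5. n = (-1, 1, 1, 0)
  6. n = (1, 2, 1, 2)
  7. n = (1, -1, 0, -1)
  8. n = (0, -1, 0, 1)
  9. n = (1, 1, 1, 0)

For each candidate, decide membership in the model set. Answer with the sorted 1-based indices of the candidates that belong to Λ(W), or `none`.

9

Internal map: ζ^{3j} for j=0..3 gives (1,0), (−√2/2,√2/2), (0,−1), (√2/2,√2/2).
candidate 1: n = (-1, 0, 1, -1) → π⊥ ≈ (-1.707107, -1.707107); max(|x|,|y|,|x±y|/√2) = 2.414214 > 1 ⇒ ∉ W
candidate 2: n = (-2, 2, -3, -2) → π⊥ ≈ (-4.828427, +3.000000); max(|x|,|y|,|x±y|/√2) = 5.535534 > 1 ⇒ ∉ W
candidate 3: n = (-1, -1, 1, 0) → π⊥ ≈ (-0.292893, -1.707107); max(|x|,|y|,|x±y|/√2) = 1.707107 > 1 ⇒ ∉ W
candidate 4: n = (2, -1, 1, 2) → π⊥ ≈ (+4.121320, -0.292893); max(|x|,|y|,|x±y|/√2) = 4.121320 > 1 ⇒ ∉ W
candidate 5: n = (-1, 1, 1, 0) → π⊥ ≈ (-1.707107, -0.292893); max(|x|,|y|,|x±y|/√2) = 1.707107 > 1 ⇒ ∉ W
candidate 6: n = (1, 2, 1, 2) → π⊥ ≈ (+1.000000, +1.828427); max(|x|,|y|,|x±y|/√2) = 2.000000 > 1 ⇒ ∉ W
candidate 7: n = (1, -1, 0, -1) → π⊥ ≈ (+1.000000, -1.414214); max(|x|,|y|,|x±y|/√2) = 1.707107 > 1 ⇒ ∉ W
candidate 8: n = (0, -1, 0, 1) → π⊥ ≈ (+1.414214, +0.000000); max(|x|,|y|,|x±y|/√2) = 1.414214 > 1 ⇒ ∉ W
candidate 9: n = (1, 1, 1, 0) → π⊥ ≈ (+0.292893, -0.292893); max(|x|,|y|,|x±y|/√2) = 0.414214 ≤ 1 ⇒ ∈ W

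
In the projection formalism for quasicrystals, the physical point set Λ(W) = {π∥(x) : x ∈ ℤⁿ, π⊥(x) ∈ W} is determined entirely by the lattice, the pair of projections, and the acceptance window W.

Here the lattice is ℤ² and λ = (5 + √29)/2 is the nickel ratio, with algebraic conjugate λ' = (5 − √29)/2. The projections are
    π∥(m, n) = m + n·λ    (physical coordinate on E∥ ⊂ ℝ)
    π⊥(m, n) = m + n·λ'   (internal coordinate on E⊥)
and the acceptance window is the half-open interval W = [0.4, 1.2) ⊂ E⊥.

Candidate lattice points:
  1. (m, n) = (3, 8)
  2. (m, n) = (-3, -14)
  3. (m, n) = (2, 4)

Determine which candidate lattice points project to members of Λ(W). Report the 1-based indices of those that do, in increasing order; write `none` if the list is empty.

λ' = (5−√29)/2 ≈ -0.192582.
[1] lift (3,8): star map gives 1.459341; window check 0.4 ≤ 1.459341 < 1.2 is false → out
[2] lift (-3,-14): star map gives -0.303846; window check 0.4 ≤ -0.303846 < 1.2 is false → out
[3] lift (2,4): star map gives 1.229670; window check 0.4 ≤ 1.229670 < 1.2 is false → out

none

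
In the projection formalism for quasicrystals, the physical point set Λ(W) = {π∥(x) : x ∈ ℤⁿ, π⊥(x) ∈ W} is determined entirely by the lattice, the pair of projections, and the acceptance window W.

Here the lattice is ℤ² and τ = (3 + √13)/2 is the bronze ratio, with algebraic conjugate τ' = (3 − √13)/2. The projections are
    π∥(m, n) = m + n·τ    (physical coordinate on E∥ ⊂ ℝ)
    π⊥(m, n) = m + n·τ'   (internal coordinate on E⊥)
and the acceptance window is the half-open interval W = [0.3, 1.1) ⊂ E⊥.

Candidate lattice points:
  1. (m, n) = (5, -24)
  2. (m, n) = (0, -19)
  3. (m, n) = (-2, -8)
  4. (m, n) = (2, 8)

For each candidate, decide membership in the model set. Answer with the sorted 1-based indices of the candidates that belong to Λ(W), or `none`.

3

Compute τ' = (3−√13)/2 = -0.30278, so π⊥(m,n) = m -0.30278·n.
#1 (5,-24): internal coord 5 + (-24)·τ' = +12.26662; +12.26662 ∉ [0.3, 1.1) → out
#2 (0,-19): internal coord 0 + (-19)·τ' = +5.75274; +5.75274 ∉ [0.3, 1.1) → out
#3 (-2,-8): internal coord -2 + (-8)·τ' = +0.42221; +0.42221 ∈ [0.3, 1.1) → IN Λ
#4 (2,8): internal coord 2 + (8)·τ' = -0.42221; -0.42221 ∉ [0.3, 1.1) → out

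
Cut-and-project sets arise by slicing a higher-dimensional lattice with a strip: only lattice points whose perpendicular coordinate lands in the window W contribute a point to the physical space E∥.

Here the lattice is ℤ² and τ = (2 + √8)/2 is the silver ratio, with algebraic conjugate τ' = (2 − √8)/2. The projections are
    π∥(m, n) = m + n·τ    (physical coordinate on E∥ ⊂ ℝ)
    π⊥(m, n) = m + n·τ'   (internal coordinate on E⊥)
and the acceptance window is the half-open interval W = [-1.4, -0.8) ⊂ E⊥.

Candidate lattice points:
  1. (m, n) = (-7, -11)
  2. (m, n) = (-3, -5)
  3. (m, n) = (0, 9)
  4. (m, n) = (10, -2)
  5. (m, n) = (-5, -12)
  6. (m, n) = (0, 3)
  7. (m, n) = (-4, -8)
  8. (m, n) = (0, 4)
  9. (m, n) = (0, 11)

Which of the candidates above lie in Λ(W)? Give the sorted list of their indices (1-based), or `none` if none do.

τ' = (2−√8)/2 ≈ -0.414214.
[1] lift (-7,-11): star map gives -2.443651; window check -1.4 ≤ -2.443651 < -0.8 is false → out
[2] lift (-3,-5): star map gives -0.928932; window check -1.4 ≤ -0.928932 < -0.8 is true → IN Λ
[3] lift (0,9): star map gives -3.727922; window check -1.4 ≤ -3.727922 < -0.8 is false → out
[4] lift (10,-2): star map gives 10.828427; window check -1.4 ≤ 10.828427 < -0.8 is false → out
[5] lift (-5,-12): star map gives -0.029437; window check -1.4 ≤ -0.029437 < -0.8 is false → out
[6] lift (0,3): star map gives -1.242641; window check -1.4 ≤ -1.242641 < -0.8 is true → IN Λ
[7] lift (-4,-8): star map gives -0.686292; window check -1.4 ≤ -0.686292 < -0.8 is false → out
[8] lift (0,4): star map gives -1.656854; window check -1.4 ≤ -1.656854 < -0.8 is false → out
[9] lift (0,11): star map gives -4.556349; window check -1.4 ≤ -4.556349 < -0.8 is false → out

2, 6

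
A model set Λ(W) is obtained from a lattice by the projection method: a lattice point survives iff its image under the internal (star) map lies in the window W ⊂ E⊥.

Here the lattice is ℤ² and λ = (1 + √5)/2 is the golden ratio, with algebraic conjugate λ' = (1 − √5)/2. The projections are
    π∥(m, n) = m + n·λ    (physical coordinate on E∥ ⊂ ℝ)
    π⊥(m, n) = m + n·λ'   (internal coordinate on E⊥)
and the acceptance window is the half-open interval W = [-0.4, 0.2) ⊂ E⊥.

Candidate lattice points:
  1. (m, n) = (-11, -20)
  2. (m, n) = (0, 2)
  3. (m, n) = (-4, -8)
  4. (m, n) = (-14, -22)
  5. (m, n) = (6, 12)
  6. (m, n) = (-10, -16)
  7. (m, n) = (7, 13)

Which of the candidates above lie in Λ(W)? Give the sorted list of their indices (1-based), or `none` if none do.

6

Compute λ' = (1−√5)/2 = -0.6180, so π⊥(m,n) = m -0.6180·n.
candidate 1: (m,n)=(-11,-20) → π∥ = -11-20·λ ≈ -43.3607, π⊥ = -11-20·λ' ≈ 1.3607 ∉ [-0.4, 0.2) ⇒ out
candidate 2: (m,n)=(0,2) → π∥ = 0+2·λ ≈ 3.2361, π⊥ = 0+2·λ' ≈ -1.2361 ∉ [-0.4, 0.2) ⇒ out
candidate 3: (m,n)=(-4,-8) → π∥ = -4-8·λ ≈ -16.9443, π⊥ = -4-8·λ' ≈ 0.9443 ∉ [-0.4, 0.2) ⇒ out
candidate 4: (m,n)=(-14,-22) → π∥ = -14-22·λ ≈ -49.5967, π⊥ = -14-22·λ' ≈ -0.4033 ∉ [-0.4, 0.2) ⇒ out
candidate 5: (m,n)=(6,12) → π∥ = 6+12·λ ≈ 25.4164, π⊥ = 6+12·λ' ≈ -1.4164 ∉ [-0.4, 0.2) ⇒ out
candidate 6: (m,n)=(-10,-16) → π∥ = -10-16·λ ≈ -35.8885, π⊥ = -10-16·λ' ≈ -0.1115 ∈ [-0.4, 0.2) ⇒ IN Λ
candidate 7: (m,n)=(7,13) → π∥ = 7+13·λ ≈ 28.0344, π⊥ = 7+13·λ' ≈ -1.0344 ∉ [-0.4, 0.2) ⇒ out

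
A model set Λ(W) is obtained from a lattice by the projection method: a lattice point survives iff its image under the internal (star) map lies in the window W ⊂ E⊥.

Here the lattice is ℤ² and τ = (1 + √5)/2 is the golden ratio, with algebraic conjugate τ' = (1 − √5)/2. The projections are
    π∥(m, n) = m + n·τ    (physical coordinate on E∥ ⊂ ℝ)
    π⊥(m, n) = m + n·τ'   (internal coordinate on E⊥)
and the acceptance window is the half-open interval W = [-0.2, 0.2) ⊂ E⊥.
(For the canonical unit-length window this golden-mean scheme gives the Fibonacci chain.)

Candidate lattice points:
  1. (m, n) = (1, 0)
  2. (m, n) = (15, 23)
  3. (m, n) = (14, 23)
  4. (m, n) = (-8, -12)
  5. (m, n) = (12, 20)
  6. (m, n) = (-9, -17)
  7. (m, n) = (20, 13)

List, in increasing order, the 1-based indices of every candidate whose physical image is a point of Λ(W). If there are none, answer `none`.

τ' = (1−√5)/2 ≈ -0.6180.
[1] lift (1,0): star map gives 1.0000; window check -0.2 ≤ 1.0000 < 0.2 is false → out
[2] lift (15,23): star map gives 0.7852; window check -0.2 ≤ 0.7852 < 0.2 is false → out
[3] lift (14,23): star map gives -0.2148; window check -0.2 ≤ -0.2148 < 0.2 is false → out
[4] lift (-8,-12): star map gives -0.5836; window check -0.2 ≤ -0.5836 < 0.2 is false → out
[5] lift (12,20): star map gives -0.3607; window check -0.2 ≤ -0.3607 < 0.2 is false → out
[6] lift (-9,-17): star map gives 1.5066; window check -0.2 ≤ 1.5066 < 0.2 is false → out
[7] lift (20,13): star map gives 11.9656; window check -0.2 ≤ 11.9656 < 0.2 is false → out

none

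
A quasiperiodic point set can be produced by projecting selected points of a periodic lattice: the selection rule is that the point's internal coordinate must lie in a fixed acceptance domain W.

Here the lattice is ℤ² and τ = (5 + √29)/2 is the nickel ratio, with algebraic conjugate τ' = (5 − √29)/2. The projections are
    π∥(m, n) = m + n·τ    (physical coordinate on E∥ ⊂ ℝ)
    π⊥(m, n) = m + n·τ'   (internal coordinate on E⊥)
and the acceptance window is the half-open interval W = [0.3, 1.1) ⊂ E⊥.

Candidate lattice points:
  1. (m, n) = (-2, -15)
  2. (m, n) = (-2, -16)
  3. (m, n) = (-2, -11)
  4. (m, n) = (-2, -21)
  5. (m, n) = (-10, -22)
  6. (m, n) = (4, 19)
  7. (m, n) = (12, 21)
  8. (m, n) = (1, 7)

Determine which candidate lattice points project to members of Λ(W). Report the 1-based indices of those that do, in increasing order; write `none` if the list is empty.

Numerically τ ≈ 5.192582 and τ' = −1/τ ≈ -0.192582.
[1] lift (-2,-15): star map gives 0.888736; window check 0.3 ≤ 0.888736 < 1.1 is true → IN Λ
[2] lift (-2,-16): star map gives 1.081318; window check 0.3 ≤ 1.081318 < 1.1 is true → IN Λ
[3] lift (-2,-11): star map gives 0.118406; window check 0.3 ≤ 0.118406 < 1.1 is false → out
[4] lift (-2,-21): star map gives 2.044230; window check 0.3 ≤ 2.044230 < 1.1 is false → out
[5] lift (-10,-22): star map gives -5.763187; window check 0.3 ≤ -5.763187 < 1.1 is false → out
[6] lift (4,19): star map gives 0.340934; window check 0.3 ≤ 0.340934 < 1.1 is true → IN Λ
[7] lift (12,21): star map gives 7.955770; window check 0.3 ≤ 7.955770 < 1.1 is false → out
[8] lift (1,7): star map gives -0.348077; window check 0.3 ≤ -0.348077 < 1.1 is false → out

1, 2, 6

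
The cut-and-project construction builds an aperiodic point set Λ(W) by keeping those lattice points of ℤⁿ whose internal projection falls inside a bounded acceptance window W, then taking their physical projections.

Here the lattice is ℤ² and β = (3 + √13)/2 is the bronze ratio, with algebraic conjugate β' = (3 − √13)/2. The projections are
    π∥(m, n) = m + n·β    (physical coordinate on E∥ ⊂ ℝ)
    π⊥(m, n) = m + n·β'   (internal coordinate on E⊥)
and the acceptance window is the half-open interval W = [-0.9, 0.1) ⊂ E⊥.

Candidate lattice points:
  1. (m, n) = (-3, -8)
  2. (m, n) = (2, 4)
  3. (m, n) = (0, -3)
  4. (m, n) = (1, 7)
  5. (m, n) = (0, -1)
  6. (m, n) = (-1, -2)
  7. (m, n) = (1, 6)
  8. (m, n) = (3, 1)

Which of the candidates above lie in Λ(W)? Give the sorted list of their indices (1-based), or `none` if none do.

1, 6, 7

Compute β' = (3−√13)/2 = -0.302776, so π⊥(m,n) = m -0.302776·n.
[1] lift (-3,-8): star map gives -0.577795; window check -0.9 ≤ -0.577795 < 0.1 is true → IN Λ
[2] lift (2,4): star map gives 0.788897; window check -0.9 ≤ 0.788897 < 0.1 is false → out
[3] lift (0,-3): star map gives 0.908327; window check -0.9 ≤ 0.908327 < 0.1 is false → out
[4] lift (1,7): star map gives -1.119429; window check -0.9 ≤ -1.119429 < 0.1 is false → out
[5] lift (0,-1): star map gives 0.302776; window check -0.9 ≤ 0.302776 < 0.1 is false → out
[6] lift (-1,-2): star map gives -0.394449; window check -0.9 ≤ -0.394449 < 0.1 is true → IN Λ
[7] lift (1,6): star map gives -0.816654; window check -0.9 ≤ -0.816654 < 0.1 is true → IN Λ
[8] lift (3,1): star map gives 2.697224; window check -0.9 ≤ 2.697224 < 0.1 is false → out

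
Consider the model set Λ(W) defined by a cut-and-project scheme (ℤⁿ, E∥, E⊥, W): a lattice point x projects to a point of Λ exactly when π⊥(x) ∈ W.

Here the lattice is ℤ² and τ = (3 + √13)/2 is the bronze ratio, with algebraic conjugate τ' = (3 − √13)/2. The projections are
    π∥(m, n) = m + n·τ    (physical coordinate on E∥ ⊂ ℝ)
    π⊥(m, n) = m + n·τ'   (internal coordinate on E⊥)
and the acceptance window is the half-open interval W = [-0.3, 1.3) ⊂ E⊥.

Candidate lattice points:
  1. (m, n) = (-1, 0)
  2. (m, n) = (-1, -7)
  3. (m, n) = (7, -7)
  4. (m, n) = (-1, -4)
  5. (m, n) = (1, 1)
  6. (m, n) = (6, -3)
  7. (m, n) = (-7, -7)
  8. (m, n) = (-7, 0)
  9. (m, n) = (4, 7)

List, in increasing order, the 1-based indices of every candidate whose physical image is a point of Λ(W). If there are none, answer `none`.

2, 4, 5

Compute τ' = (3−√13)/2 = -0.30278, so π⊥(m,n) = m -0.30278·n.
#1 (-1,0): internal coord -1 + (0)·τ' = -1.00000; -1.00000 ∉ [-0.3, 1.3) → out
#2 (-1,-7): internal coord -1 + (-7)·τ' = +1.11943; +1.11943 ∈ [-0.3, 1.3) → IN Λ
#3 (7,-7): internal coord 7 + (-7)·τ' = +9.11943; +9.11943 ∉ [-0.3, 1.3) → out
#4 (-1,-4): internal coord -1 + (-4)·τ' = +0.21110; +0.21110 ∈ [-0.3, 1.3) → IN Λ
#5 (1,1): internal coord 1 + (1)·τ' = +0.69722; +0.69722 ∈ [-0.3, 1.3) → IN Λ
#6 (6,-3): internal coord 6 + (-3)·τ' = +6.90833; +6.90833 ∉ [-0.3, 1.3) → out
#7 (-7,-7): internal coord -7 + (-7)·τ' = -4.88057; -4.88057 ∉ [-0.3, 1.3) → out
#8 (-7,0): internal coord -7 + (0)·τ' = -7.00000; -7.00000 ∉ [-0.3, 1.3) → out
#9 (4,7): internal coord 4 + (7)·τ' = +1.88057; +1.88057 ∉ [-0.3, 1.3) → out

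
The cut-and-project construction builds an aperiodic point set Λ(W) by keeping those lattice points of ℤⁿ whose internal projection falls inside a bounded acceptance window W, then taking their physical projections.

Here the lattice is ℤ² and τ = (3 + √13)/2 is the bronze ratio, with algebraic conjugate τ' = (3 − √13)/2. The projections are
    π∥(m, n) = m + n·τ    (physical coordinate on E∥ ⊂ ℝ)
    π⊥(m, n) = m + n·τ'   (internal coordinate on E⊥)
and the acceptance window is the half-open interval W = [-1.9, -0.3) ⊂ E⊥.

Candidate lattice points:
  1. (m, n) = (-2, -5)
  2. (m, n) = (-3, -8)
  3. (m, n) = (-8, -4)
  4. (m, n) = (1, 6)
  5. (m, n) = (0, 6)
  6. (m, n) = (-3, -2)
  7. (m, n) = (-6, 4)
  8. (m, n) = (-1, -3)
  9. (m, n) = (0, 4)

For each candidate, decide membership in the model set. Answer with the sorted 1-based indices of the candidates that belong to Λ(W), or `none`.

1, 2, 4, 5, 9

Numerically τ ≈ 3.302776 and τ' = −1/τ ≈ -0.302776.
#1 (-2,-5): internal coord -2 + (-5)·τ' = -0.486122; -0.486122 ∈ [-1.9, -0.3) → IN Λ
#2 (-3,-8): internal coord -3 + (-8)·τ' = -0.577795; -0.577795 ∈ [-1.9, -0.3) → IN Λ
#3 (-8,-4): internal coord -8 + (-4)·τ' = -6.788897; -6.788897 ∉ [-1.9, -0.3) → out
#4 (1,6): internal coord 1 + (6)·τ' = -0.816654; -0.816654 ∈ [-1.9, -0.3) → IN Λ
#5 (0,6): internal coord 0 + (6)·τ' = -1.816654; -1.816654 ∈ [-1.9, -0.3) → IN Λ
#6 (-3,-2): internal coord -3 + (-2)·τ' = -2.394449; -2.394449 ∉ [-1.9, -0.3) → out
#7 (-6,4): internal coord -6 + (4)·τ' = -7.211103; -7.211103 ∉ [-1.9, -0.3) → out
#8 (-1,-3): internal coord -1 + (-3)·τ' = -0.091673; -0.091673 ∉ [-1.9, -0.3) → out
#9 (0,4): internal coord 0 + (4)·τ' = -1.211103; -1.211103 ∈ [-1.9, -0.3) → IN Λ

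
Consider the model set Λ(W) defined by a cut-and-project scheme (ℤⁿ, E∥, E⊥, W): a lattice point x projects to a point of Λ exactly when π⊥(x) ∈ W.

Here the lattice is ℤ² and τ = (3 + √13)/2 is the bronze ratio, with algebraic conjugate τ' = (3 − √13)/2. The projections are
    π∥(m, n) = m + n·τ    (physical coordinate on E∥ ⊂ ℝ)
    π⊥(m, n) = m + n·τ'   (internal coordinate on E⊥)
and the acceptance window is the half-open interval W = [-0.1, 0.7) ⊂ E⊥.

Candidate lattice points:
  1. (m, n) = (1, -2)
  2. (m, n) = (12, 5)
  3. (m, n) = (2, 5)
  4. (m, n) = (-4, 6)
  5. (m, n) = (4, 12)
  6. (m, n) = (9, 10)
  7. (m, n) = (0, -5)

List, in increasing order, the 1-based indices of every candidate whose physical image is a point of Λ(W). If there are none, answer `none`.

Compute τ' = (3−√13)/2 = -0.302776, so π⊥(m,n) = m -0.302776·n.
#1 (1,-2): internal coord 1 + (-2)·τ' = +1.605551; +1.605551 ∉ [-0.1, 0.7) → out
#2 (12,5): internal coord 12 + (5)·τ' = +10.486122; +10.486122 ∉ [-0.1, 0.7) → out
#3 (2,5): internal coord 2 + (5)·τ' = +0.486122; +0.486122 ∈ [-0.1, 0.7) → IN Λ
#4 (-4,6): internal coord -4 + (6)·τ' = -5.816654; -5.816654 ∉ [-0.1, 0.7) → out
#5 (4,12): internal coord 4 + (12)·τ' = +0.366692; +0.366692 ∈ [-0.1, 0.7) → IN Λ
#6 (9,10): internal coord 9 + (10)·τ' = +5.972244; +5.972244 ∉ [-0.1, 0.7) → out
#7 (0,-5): internal coord 0 + (-5)·τ' = +1.513878; +1.513878 ∉ [-0.1, 0.7) → out

3, 5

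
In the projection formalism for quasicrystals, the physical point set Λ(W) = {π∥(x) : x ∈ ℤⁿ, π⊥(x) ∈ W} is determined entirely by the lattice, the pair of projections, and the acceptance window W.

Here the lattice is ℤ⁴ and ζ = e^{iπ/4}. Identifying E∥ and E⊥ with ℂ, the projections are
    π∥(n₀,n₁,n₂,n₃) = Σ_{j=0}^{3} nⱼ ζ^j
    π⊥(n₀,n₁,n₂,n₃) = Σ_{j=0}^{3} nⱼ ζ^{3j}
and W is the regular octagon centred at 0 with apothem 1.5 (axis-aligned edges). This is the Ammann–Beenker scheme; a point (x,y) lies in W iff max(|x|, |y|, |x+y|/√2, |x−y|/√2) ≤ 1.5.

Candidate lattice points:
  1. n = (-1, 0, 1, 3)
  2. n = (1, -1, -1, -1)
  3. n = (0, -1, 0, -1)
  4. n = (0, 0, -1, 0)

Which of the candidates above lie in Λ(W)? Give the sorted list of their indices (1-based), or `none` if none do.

2, 3, 4

Internal map: ζ^{3j} for j=0..3 gives (1,0), (−√2/2,√2/2), (0,−1), (√2/2,√2/2).
#1 (-1, 0, 1, 3): internal (1.1213, 1.1213); octagon support 1.5858 vs apothem 1.5 → ∉ W
#2 (1, -1, -1, -1): internal (1.0000, -0.4142); octagon support 1.0000 vs apothem 1.5 → ∈ W
#3 (0, -1, 0, -1): internal (0.0000, -1.4142); octagon support 1.4142 vs apothem 1.5 → ∈ W
#4 (0, 0, -1, 0): internal (0.0000, 1.0000); octagon support 1.0000 vs apothem 1.5 → ∈ W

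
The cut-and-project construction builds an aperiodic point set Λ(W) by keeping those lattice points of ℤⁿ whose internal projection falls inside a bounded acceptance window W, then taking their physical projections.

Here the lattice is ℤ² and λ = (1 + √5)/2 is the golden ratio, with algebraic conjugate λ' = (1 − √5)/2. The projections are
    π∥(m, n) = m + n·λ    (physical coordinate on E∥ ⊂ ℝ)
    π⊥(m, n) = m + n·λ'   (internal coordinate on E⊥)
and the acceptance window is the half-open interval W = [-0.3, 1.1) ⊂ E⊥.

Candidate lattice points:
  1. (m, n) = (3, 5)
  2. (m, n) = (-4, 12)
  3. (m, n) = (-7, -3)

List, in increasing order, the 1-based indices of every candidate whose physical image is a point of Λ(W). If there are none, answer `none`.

λ' = (1−√5)/2 ≈ -0.618034.
#1 (3,5): internal coord 3 + (5)·λ' = -0.090170; -0.090170 ∈ [-0.3, 1.1) → IN Λ
#2 (-4,12): internal coord -4 + (12)·λ' = -11.416408; -11.416408 ∉ [-0.3, 1.1) → out
#3 (-7,-3): internal coord -7 + (-3)·λ' = -5.145898; -5.145898 ∉ [-0.3, 1.1) → out

1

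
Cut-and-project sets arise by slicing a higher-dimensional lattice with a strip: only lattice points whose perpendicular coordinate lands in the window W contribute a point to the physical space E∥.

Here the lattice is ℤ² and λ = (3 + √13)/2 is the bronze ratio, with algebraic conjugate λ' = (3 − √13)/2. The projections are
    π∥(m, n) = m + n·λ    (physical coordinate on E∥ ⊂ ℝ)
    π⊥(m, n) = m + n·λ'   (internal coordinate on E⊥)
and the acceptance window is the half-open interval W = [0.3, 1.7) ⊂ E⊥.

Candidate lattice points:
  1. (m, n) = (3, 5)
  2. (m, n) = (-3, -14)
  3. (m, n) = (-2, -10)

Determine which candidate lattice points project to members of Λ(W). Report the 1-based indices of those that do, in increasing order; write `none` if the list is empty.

1, 2, 3

Numerically λ ≈ 3.3028 and λ' = −1/λ ≈ -0.3028.
[1] lift (3,5): star map gives 1.4861; window check 0.3 ≤ 1.4861 < 1.7 is true → IN Λ
[2] lift (-3,-14): star map gives 1.2389; window check 0.3 ≤ 1.2389 < 1.7 is true → IN Λ
[3] lift (-2,-10): star map gives 1.0278; window check 0.3 ≤ 1.0278 < 1.7 is true → IN Λ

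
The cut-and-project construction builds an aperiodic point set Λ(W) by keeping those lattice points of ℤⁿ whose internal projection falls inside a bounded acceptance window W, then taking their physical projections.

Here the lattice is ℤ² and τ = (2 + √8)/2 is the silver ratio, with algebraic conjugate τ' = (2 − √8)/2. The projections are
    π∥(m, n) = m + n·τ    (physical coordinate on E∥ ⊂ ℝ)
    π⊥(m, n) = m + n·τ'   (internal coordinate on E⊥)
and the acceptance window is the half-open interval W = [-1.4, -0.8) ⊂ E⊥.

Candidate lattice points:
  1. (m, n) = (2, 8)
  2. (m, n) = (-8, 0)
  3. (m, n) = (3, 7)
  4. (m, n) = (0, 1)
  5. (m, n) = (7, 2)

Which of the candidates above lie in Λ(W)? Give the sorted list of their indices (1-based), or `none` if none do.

1

τ' = (2−√8)/2 ≈ -0.41421.
[1] lift (2,8): star map gives -1.31371; window check -1.4 ≤ -1.31371 < -0.8 is true → IN Λ
[2] lift (-8,0): star map gives -8.00000; window check -1.4 ≤ -8.00000 < -0.8 is false → out
[3] lift (3,7): star map gives 0.10051; window check -1.4 ≤ 0.10051 < -0.8 is false → out
[4] lift (0,1): star map gives -0.41421; window check -1.4 ≤ -0.41421 < -0.8 is false → out
[5] lift (7,2): star map gives 6.17157; window check -1.4 ≤ 6.17157 < -0.8 is false → out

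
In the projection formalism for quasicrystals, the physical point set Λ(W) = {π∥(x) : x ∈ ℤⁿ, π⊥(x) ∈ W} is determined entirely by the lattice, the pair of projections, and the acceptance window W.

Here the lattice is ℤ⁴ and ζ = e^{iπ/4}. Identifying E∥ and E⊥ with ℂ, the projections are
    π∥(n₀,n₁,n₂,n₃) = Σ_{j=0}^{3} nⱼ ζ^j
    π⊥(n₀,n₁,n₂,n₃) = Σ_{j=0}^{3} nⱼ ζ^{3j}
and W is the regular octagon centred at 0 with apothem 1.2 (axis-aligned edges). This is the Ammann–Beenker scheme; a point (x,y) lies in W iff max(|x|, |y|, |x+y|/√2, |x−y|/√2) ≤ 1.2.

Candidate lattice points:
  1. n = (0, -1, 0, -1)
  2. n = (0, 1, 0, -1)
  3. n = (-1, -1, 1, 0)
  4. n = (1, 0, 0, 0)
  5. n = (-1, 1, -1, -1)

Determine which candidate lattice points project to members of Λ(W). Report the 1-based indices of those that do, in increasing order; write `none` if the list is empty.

Internal map: ζ^{3j} for j=0..3 gives (1,0), (−√2/2,√2/2), (0,−1), (√2/2,√2/2).
candidate 1: n = (0, -1, 0, -1) → π⊥ ≈ (+0.000000, -1.414214); max(|x|,|y|,|x±y|/√2) = 1.414214 > 1.2 ⇒ ∉ W
candidate 2: n = (0, 1, 0, -1) → π⊥ ≈ (-1.414214, +0.000000); max(|x|,|y|,|x±y|/√2) = 1.414214 > 1.2 ⇒ ∉ W
candidate 3: n = (-1, -1, 1, 0) → π⊥ ≈ (-0.292893, -1.707107); max(|x|,|y|,|x±y|/√2) = 1.707107 > 1.2 ⇒ ∉ W
candidate 4: n = (1, 0, 0, 0) → π⊥ ≈ (+1.000000, +0.000000); max(|x|,|y|,|x±y|/√2) = 1.000000 ≤ 1.2 ⇒ ∈ W
candidate 5: n = (-1, 1, -1, -1) → π⊥ ≈ (-2.414214, +1.000000); max(|x|,|y|,|x±y|/√2) = 2.414214 > 1.2 ⇒ ∉ W

4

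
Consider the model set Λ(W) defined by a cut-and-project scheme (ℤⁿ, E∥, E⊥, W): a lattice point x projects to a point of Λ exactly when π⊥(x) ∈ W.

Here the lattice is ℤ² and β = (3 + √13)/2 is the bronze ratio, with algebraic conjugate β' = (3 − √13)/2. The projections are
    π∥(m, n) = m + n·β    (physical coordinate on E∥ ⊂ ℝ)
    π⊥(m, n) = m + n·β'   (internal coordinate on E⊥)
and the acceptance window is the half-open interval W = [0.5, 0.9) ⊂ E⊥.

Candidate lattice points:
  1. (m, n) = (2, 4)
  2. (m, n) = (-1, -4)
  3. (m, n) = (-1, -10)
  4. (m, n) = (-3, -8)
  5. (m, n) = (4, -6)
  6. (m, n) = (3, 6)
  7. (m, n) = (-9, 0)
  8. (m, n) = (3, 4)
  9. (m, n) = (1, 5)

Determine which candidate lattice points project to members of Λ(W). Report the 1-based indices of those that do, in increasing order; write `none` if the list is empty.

1

β' = (3−√13)/2 ≈ -0.30278.
candidate 1: (m,n)=(2,4) → π∥ = 2+4·β ≈ 15.21110, π⊥ = 2+4·β' ≈ 0.78890 ∈ [0.5, 0.9) ⇒ IN Λ
candidate 2: (m,n)=(-1,-4) → π∥ = -1-4·β ≈ -14.21110, π⊥ = -1-4·β' ≈ 0.21110 ∉ [0.5, 0.9) ⇒ out
candidate 3: (m,n)=(-1,-10) → π∥ = -1-10·β ≈ -34.02776, π⊥ = -1-10·β' ≈ 2.02776 ∉ [0.5, 0.9) ⇒ out
candidate 4: (m,n)=(-3,-8) → π∥ = -3-8·β ≈ -29.42221, π⊥ = -3-8·β' ≈ -0.57779 ∉ [0.5, 0.9) ⇒ out
candidate 5: (m,n)=(4,-6) → π∥ = 4-6·β ≈ -15.81665, π⊥ = 4-6·β' ≈ 5.81665 ∉ [0.5, 0.9) ⇒ out
candidate 6: (m,n)=(3,6) → π∥ = 3+6·β ≈ 22.81665, π⊥ = 3+6·β' ≈ 1.18335 ∉ [0.5, 0.9) ⇒ out
candidate 7: (m,n)=(-9,0) → π∥ = -9+0·β ≈ -9.00000, π⊥ = -9+0·β' ≈ -9.00000 ∉ [0.5, 0.9) ⇒ out
candidate 8: (m,n)=(3,4) → π∥ = 3+4·β ≈ 16.21110, π⊥ = 3+4·β' ≈ 1.78890 ∉ [0.5, 0.9) ⇒ out
candidate 9: (m,n)=(1,5) → π∥ = 1+5·β ≈ 17.51388, π⊥ = 1+5·β' ≈ -0.51388 ∉ [0.5, 0.9) ⇒ out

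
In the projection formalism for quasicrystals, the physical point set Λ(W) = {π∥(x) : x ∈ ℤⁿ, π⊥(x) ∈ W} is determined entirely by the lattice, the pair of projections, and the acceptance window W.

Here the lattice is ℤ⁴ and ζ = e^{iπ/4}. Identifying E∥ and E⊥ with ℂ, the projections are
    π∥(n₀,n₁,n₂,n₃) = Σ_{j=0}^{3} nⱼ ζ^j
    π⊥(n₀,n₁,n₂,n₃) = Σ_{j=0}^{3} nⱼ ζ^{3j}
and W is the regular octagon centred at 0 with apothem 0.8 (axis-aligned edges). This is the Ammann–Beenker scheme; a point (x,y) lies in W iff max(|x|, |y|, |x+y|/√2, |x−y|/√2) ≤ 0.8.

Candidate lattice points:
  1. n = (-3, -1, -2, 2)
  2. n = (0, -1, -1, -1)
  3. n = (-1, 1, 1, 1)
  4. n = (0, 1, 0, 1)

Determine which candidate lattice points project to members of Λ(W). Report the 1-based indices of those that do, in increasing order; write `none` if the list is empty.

Internal map: ζ^{3j} for j=0..3 gives (1,0), (−√2/2,√2/2), (0,−1), (√2/2,√2/2).
candidate 1: n = (-3, -1, -2, 2) → π⊥ ≈ (-0.878680, +2.707107); max(|x|,|y|,|x±y|/√2) = 2.707107 > 0.8 ⇒ ∉ W
candidate 2: n = (0, -1, -1, -1) → π⊥ ≈ (+0.000000, -0.414214); max(|x|,|y|,|x±y|/√2) = 0.414214 ≤ 0.8 ⇒ ∈ W
candidate 3: n = (-1, 1, 1, 1) → π⊥ ≈ (-1.000000, +0.414214); max(|x|,|y|,|x±y|/√2) = 1.000000 > 0.8 ⇒ ∉ W
candidate 4: n = (0, 1, 0, 1) → π⊥ ≈ (+0.000000, +1.414214); max(|x|,|y|,|x±y|/√2) = 1.414214 > 0.8 ⇒ ∉ W

2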